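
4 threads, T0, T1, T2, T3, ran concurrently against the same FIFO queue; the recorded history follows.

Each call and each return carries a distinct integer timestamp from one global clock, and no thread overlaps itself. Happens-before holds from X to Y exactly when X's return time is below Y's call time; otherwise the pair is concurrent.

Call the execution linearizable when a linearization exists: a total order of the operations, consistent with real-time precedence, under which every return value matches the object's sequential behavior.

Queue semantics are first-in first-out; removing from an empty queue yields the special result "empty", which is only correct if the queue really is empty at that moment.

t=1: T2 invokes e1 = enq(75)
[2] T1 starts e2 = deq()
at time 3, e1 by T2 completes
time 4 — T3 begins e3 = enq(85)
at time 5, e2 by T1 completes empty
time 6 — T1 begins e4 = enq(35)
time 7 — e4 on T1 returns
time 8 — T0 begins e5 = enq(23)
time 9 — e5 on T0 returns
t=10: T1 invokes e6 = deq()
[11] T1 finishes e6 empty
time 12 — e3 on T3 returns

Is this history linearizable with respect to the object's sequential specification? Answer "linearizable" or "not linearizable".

through event 10 a valid linearization exists; event 11 (e6 responding at time 11) ends that
5 completed operations, 2 real-time-consistent orders — every FIFO queue replay fails
include/drop combinations of the 1 pending operation (e3) were all tried; none helps
one such order, e1, e2, e4, e5, e6 (pending dropped), breaks at step 2 where e2 deq() → empty is illegal
one such order, e2, e1, e4, e5, e6 (pending dropped), breaks at step 5 where e6 deq() → empty is illegal

not linearizable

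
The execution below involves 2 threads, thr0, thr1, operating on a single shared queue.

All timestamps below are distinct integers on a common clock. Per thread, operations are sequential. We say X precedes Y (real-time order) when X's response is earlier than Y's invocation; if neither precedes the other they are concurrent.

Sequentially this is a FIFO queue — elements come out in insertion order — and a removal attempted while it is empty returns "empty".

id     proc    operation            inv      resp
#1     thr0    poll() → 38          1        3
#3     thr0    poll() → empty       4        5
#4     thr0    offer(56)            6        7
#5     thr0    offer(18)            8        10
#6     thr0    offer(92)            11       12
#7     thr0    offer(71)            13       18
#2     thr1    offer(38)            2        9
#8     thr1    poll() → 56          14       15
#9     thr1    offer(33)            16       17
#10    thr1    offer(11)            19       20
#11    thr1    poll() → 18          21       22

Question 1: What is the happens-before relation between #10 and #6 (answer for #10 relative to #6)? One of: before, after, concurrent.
Answer: after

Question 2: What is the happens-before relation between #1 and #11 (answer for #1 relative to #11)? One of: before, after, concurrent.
Answer: before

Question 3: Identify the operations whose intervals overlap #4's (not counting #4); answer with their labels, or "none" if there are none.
Answer: #2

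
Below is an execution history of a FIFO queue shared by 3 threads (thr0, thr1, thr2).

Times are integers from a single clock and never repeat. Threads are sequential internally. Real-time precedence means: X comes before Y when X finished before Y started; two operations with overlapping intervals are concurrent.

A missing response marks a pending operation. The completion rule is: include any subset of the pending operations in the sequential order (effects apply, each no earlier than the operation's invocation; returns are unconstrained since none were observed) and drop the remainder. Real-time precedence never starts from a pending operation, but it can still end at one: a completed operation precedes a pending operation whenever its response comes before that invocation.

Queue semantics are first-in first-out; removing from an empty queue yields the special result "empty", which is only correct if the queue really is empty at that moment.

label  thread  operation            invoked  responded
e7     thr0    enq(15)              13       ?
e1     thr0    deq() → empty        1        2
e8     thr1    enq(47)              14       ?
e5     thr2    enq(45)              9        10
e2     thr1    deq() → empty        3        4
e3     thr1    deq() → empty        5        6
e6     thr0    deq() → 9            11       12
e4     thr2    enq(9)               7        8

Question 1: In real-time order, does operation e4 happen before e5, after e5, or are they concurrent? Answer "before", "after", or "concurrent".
before

e4 spans [7,8], e5 spans [9,10]
resp(e4)=8 < inv(e5)=9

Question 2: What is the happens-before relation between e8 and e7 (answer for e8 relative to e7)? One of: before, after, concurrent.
concurrent

e8 spans [14,…), e7 spans [13,…)
the intervals overlap in both directions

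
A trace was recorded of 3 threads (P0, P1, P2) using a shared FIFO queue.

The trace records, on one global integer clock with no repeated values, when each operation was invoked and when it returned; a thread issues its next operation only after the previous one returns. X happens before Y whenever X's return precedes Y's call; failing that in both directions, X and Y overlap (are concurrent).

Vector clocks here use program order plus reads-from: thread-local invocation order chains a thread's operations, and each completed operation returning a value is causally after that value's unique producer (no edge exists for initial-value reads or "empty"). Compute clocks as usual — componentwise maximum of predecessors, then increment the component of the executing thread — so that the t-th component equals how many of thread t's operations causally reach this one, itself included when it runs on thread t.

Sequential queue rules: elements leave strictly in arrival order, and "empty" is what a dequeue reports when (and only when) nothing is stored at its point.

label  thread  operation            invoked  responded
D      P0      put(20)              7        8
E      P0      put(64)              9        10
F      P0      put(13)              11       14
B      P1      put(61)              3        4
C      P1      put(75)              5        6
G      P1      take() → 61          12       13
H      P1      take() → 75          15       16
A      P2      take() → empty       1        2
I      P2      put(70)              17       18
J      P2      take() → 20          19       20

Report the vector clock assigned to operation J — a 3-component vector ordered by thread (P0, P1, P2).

(1, 0, 3)

A (invocation 1): nothing precedes it; P2's component alone gives (0, 0, 1)
B (invocation 3): nothing precedes it; P1's component alone gives (0, 1, 0)
D (invocation 7): nothing precedes it; P0's component alone gives (1, 0, 0)
from VC(A)=(0, 0, 1), I (invoked 17) maxes components and bumps P2 → (0, 0, 2)
from VC(B)=(0, 1, 0), C (invoked 5) maxes components and bumps P1 → (0, 2, 0)
from VC(D)=(1, 0, 0), E (invoked 9) maxes components and bumps P0 → (2, 0, 0)
from VC(B)=(0, 1, 0), VC(C)=(0, 2, 0), G (invoked 12) maxes components and bumps P1 → (0, 3, 0)
from VC(E)=(2, 0, 0), F (invoked 11) maxes components and bumps P0 → (3, 0, 0)
from VC(C)=(0, 2, 0), VC(G)=(0, 3, 0), H (invoked 15) maxes components and bumps P1 → (0, 4, 0)
from VC(D)=(1, 0, 0), VC(I)=(0, 0, 2), J (invoked 19) maxes components and bumps P2 → (1, 0, 3)
target: VC(J) = (1, 0, 3)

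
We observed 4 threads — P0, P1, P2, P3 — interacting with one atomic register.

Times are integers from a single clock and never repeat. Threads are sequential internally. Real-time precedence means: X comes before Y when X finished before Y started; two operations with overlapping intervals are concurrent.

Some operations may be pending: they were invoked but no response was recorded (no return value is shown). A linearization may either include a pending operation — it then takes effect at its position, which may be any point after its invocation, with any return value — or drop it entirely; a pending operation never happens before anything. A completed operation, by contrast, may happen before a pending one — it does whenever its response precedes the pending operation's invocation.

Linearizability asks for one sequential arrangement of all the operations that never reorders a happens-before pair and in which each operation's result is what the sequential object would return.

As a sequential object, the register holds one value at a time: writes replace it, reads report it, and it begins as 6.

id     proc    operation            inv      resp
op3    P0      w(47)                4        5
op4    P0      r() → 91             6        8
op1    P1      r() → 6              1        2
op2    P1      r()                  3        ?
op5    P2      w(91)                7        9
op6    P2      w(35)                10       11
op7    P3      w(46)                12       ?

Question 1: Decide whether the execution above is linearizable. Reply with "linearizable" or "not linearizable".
linearizable

one valid linearization: op1, op2, op3, op5, op4, op6
1. op1 r() → 6, leaving value 6
2. op2 r() (pending, included), leaving value 6
3. op3 w(47), leaving value 47
4. op5 w(91), leaving value 91
5. op4 r() → 91, leaving value 91
6. op6 w(35), leaving value 35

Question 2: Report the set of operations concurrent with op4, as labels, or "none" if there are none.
op2, op5

op4 spans [6,8]; an op avoiding the whole window 6..8 is ordered, any other is concurrent
op1 [1,2]: before
op2 [3,…): concurrent
op3 [4,5]: before
op5 [7,9]: concurrent
op6 [10,11]: after
op7 [12,…): after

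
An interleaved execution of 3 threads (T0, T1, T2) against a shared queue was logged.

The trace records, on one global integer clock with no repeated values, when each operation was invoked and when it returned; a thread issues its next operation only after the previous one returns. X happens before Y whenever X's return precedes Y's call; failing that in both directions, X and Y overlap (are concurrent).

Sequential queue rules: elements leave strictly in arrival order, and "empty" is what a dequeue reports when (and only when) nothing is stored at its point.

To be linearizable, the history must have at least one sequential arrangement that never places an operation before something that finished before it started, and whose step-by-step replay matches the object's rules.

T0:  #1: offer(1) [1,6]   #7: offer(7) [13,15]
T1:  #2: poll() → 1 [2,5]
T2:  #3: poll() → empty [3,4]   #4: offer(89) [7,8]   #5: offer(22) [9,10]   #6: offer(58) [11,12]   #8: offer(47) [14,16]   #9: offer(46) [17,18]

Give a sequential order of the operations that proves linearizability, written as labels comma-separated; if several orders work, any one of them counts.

#1, #2, #3, #4, #5, #6, #7, #8, #9

1. #1 offer(1), leaving queue <1>
2. #2 poll() → 1, leaving queue <>
3. #3 poll() → empty, leaving queue <>
4. #4 offer(89), leaving queue <89>
5. #5 offer(22), leaving queue <89,22>
6. #6 offer(58), leaving queue <89,22,58>
7. #7 offer(7), leaving queue <89,22,58,7>
8. #8 offer(47), leaving queue <89,22,58,7,47>
9. #9 offer(46), leaving queue <89,22,58,7,47,46>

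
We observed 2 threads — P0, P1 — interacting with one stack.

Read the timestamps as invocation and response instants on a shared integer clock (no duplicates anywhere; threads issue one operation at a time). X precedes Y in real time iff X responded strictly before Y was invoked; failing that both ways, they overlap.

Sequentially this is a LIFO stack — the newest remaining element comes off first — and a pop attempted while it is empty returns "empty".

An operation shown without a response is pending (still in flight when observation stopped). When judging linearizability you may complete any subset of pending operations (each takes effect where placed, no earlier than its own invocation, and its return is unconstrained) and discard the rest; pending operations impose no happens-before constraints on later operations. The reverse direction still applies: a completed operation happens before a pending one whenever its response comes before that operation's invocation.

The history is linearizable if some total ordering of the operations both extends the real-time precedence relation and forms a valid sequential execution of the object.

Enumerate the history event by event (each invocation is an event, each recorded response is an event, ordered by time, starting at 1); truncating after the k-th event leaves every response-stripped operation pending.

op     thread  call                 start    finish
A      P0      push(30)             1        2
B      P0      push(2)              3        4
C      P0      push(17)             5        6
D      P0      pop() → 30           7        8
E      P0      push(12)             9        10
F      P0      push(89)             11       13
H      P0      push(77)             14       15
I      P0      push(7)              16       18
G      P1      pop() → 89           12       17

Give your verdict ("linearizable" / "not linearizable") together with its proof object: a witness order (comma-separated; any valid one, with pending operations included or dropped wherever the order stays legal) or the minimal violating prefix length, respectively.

already the first 8 events (up to D's response at time 8) admit no linearization; the first 7 still do
the completed operations (4 total) allow one real-time order; the stack replay rejects it
sample order A, B, C, D stalls at step 4 — D pop() → 30 has no legal effect

not linearizable — minimal violating prefix: 8 events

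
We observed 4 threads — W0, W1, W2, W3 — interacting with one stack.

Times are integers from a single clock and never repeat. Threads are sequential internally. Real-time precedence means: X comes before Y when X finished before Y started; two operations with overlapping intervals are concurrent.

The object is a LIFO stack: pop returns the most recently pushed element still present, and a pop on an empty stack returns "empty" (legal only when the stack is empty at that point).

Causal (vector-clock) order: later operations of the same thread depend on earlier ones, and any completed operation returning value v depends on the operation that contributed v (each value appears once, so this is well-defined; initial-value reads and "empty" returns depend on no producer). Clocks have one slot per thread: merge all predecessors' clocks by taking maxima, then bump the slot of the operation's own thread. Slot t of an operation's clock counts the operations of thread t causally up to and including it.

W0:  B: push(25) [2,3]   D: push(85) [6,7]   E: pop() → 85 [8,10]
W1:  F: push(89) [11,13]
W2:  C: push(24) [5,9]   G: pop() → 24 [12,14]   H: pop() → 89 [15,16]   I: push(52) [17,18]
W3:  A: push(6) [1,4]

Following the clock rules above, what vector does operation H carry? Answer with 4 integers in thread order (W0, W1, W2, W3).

root op A, invoked 1: fresh clock plus W3's own tick → (0, 0, 0, 1)
root op C, invoked 5: fresh clock plus W2's own tick → (0, 0, 1, 0)
root op F, invoked 11: fresh clock plus W1's own tick → (0, 1, 0, 0)
root op B, invoked 2: fresh clock plus W0's own tick → (1, 0, 0, 0)
from VC(C)=(0, 0, 1, 0), G (invoked 12) maxes components and bumps W2 → (0, 0, 2, 0)
from VC(B)=(1, 0, 0, 0), D (invoked 6) maxes components and bumps W0 → (2, 0, 0, 0)
from VC(D)=(2, 0, 0, 0), E (invoked 8) maxes components and bumps W0 → (3, 0, 0, 0)
from VC(F)=(0, 1, 0, 0), VC(G)=(0, 0, 2, 0), H (invoked 15) maxes components and bumps W2 → (0, 1, 3, 0)
from VC(H)=(0, 1, 3, 0), I (invoked 17) maxes components and bumps W2 → (0, 1, 4, 0)
target: VC(H) = (0, 1, 3, 0)

(0, 1, 3, 0)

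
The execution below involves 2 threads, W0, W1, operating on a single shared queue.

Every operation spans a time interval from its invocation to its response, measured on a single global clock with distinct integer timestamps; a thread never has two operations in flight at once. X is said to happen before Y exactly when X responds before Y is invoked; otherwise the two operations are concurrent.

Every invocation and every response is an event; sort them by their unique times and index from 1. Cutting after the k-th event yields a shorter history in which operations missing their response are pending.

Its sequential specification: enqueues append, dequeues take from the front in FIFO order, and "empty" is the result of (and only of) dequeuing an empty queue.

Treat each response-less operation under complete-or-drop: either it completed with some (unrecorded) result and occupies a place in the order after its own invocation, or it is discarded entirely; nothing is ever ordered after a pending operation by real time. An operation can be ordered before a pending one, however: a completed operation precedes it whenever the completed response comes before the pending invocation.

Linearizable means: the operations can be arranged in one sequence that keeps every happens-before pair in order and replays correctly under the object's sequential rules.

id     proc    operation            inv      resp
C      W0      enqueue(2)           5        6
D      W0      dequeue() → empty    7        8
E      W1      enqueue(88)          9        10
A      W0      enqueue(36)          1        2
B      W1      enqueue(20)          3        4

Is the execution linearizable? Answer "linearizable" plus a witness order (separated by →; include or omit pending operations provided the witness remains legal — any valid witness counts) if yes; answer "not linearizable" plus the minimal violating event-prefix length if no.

not linearizable — minimal violating prefix: 8 events

through event 7 a valid linearization exists; event 8 (D responding at time 8) ends that
a single order respects real time; the 4 completed queue operations fail replay along it
for example A, B, C, D fails at step 4: D dequeue() → empty is not legal there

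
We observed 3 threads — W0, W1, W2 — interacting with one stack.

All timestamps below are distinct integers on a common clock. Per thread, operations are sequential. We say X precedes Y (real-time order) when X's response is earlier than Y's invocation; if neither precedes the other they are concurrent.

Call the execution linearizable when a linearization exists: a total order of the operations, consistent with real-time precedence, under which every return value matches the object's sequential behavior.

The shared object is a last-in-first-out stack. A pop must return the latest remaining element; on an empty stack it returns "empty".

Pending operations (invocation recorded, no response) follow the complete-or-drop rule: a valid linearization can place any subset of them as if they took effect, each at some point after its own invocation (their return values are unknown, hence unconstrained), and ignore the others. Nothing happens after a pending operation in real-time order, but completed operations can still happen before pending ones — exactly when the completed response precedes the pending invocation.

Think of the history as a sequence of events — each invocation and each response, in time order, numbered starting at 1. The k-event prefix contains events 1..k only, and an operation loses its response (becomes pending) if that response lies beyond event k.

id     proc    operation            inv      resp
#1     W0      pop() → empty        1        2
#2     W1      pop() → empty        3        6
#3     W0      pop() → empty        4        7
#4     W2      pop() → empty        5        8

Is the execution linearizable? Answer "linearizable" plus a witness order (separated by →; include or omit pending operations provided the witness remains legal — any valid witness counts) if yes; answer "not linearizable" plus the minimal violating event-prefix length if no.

linearizable — witness: #1 → #2 → #3 → #4

after step 1 (#1 pop() → empty): stack <>
after step 2 (#2 pop() → empty): stack <>
after step 3 (#3 pop() → empty): stack <>
after step 4 (#4 pop() → empty): stack <>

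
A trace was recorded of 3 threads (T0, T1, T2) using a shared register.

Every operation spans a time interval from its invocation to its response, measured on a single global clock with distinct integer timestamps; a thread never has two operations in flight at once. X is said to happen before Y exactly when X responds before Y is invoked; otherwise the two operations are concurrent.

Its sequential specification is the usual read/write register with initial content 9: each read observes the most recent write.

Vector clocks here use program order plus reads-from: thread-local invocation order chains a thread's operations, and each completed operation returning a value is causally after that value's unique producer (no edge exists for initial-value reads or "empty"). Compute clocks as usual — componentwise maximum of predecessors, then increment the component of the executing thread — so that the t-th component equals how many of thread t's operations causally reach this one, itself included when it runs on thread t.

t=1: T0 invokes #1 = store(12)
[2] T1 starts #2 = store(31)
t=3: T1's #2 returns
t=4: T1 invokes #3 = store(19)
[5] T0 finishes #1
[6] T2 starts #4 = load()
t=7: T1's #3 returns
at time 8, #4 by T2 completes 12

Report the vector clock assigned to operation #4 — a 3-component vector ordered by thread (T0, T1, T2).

(1, 0, 1)

root op #2, invoked 2: fresh clock plus T1's own tick → (0, 1, 0)
root op #1, invoked 1: fresh clock plus T0's own tick → (1, 0, 0)
from VC(#2)=(0, 1, 0), #3 (invoked 4) maxes components and bumps T1 → (0, 2, 0)
from VC(#1)=(1, 0, 0), #4 (invoked 6) maxes components and bumps T2 → (1, 0, 1)
target: VC(#4) = (1, 0, 1)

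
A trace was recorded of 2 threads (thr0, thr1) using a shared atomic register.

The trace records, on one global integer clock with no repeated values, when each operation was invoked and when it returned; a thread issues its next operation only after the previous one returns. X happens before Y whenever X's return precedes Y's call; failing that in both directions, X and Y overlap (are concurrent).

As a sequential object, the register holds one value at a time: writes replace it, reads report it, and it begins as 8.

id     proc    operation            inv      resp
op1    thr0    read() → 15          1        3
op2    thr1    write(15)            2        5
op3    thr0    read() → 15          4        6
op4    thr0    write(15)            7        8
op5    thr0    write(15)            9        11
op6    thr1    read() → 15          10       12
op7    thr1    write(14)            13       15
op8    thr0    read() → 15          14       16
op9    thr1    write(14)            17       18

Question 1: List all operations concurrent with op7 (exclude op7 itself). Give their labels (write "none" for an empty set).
op7 spans [13,15]; an op avoiding the whole window 13..15 is ordered, any other is concurrent
op1 [1,3]: before
op2 [2,5]: before
op3 [4,6]: before
op4 [7,8]: before
op5 [9,11]: before
op6 [10,12]: before
op8 [14,16]: concurrent
op9 [17,18]: after

op8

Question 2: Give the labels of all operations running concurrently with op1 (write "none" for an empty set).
op1 spans [1,3]: anything still running between times 1 and 3 counts as concurrent
op2 [2,5]: concurrent
op3 [4,6]: after
op4 [7,8]: after
op5 [9,11]: after
op6 [10,12]: after
op7 [13,15]: after
op8 [14,16]: after
op9 [17,18]: after

op2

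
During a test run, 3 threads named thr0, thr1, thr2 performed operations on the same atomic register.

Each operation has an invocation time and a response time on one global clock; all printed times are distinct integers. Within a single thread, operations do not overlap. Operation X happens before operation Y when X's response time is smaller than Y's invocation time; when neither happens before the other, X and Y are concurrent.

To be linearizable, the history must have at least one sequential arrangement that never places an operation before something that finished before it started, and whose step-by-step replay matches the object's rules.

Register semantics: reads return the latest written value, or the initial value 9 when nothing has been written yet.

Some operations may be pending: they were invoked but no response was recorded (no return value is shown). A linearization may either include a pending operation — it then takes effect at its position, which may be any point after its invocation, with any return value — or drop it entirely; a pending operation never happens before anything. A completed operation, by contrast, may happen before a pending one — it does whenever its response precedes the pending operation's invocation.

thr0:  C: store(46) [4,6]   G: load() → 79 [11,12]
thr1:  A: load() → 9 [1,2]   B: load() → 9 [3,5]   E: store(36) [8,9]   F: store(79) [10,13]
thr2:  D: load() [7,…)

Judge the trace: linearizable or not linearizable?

one valid linearization: A, B, C, D, E, F, G
1. A load() → 9, leaving value 9
2. B load() → 9, leaving value 9
3. C store(46), leaving value 46
4. D load() (pending, included), leaving value 46
5. E store(36), leaving value 36
6. F store(79), leaving value 79
7. G load() → 79, leaving value 79

linearizable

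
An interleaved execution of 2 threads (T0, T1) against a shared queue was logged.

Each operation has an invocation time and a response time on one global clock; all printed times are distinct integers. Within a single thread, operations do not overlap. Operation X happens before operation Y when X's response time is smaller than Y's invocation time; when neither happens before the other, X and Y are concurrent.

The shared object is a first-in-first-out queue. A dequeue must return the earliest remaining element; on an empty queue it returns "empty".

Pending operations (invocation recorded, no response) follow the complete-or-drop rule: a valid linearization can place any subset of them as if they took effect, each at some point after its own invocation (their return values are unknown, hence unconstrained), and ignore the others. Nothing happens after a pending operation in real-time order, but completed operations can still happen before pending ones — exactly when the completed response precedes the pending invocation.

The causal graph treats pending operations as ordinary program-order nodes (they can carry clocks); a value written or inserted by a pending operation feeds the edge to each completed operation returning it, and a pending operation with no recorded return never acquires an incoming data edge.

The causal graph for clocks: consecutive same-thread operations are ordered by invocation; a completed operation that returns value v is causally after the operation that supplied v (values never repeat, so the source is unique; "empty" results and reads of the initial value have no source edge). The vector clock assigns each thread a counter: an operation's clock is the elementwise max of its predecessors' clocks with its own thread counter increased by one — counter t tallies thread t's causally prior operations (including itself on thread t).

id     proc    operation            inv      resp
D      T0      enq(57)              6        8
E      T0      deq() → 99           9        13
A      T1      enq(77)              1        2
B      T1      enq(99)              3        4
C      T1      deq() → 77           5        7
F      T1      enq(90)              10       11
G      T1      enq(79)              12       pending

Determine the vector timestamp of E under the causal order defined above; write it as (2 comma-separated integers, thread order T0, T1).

A, invoked 1, has no incoming edges; only T1's bump applies → (0, 1)
D, invoked 6, has no incoming edges; only T0's bump applies → (1, 0)
invoked at 3, B merges VC(A)=(0, 1) and bumps T1's slot → (0, 2)
invoked at 5, C merges VC(A)=(0, 1), VC(B)=(0, 2) and bumps T1's slot → (0, 3)
invoked at 10, F merges VC(C)=(0, 3) and bumps T1's slot → (0, 4)
invoked at 9, E merges VC(B)=(0, 2), VC(D)=(1, 0) and bumps T0's slot → (2, 2)
invoked at 12, G merges VC(F)=(0, 4) and bumps T1's slot → (0, 5)
target: VC(E) = (2, 2)

(2, 2)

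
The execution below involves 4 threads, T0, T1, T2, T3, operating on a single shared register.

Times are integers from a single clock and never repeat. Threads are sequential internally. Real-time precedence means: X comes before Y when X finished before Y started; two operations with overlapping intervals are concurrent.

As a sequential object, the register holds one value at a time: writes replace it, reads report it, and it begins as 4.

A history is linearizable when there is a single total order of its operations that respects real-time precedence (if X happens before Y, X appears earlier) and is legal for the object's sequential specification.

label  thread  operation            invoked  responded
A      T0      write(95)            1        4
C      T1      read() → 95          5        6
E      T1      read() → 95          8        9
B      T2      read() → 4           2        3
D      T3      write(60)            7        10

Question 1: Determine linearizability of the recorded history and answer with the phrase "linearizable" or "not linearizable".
one valid linearization: B, A, C, E, D
1. B read() → 4, leaving value 4
2. A write(95), leaving value 95
3. C read() → 95, leaving value 95
4. E read() → 95, leaving value 95
5. D write(60), leaving value 60

linearizable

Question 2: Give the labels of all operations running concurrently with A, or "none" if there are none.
Answer: B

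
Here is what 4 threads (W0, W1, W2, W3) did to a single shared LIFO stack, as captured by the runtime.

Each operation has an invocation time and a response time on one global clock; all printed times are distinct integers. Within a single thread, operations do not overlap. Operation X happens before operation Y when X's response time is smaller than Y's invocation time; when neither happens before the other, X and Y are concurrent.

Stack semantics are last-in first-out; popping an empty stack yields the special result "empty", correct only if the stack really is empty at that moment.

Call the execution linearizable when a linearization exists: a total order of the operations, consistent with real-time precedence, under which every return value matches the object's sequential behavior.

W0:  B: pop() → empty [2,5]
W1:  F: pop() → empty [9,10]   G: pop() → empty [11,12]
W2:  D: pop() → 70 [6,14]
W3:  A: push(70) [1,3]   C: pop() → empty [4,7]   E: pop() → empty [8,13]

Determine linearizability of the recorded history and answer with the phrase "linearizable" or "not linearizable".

linearizable

a witness: B, A, D, C, E, F, G
after step 1 (B pop() → empty): stack <>
after step 2 (A push(70)): stack <70>
after step 3 (D pop() → 70): stack <>
after step 4 (C pop() → empty): stack <>
after step 5 (E pop() → empty): stack <>
after step 6 (F pop() → empty): stack <>
after step 7 (G pop() → empty): stack <>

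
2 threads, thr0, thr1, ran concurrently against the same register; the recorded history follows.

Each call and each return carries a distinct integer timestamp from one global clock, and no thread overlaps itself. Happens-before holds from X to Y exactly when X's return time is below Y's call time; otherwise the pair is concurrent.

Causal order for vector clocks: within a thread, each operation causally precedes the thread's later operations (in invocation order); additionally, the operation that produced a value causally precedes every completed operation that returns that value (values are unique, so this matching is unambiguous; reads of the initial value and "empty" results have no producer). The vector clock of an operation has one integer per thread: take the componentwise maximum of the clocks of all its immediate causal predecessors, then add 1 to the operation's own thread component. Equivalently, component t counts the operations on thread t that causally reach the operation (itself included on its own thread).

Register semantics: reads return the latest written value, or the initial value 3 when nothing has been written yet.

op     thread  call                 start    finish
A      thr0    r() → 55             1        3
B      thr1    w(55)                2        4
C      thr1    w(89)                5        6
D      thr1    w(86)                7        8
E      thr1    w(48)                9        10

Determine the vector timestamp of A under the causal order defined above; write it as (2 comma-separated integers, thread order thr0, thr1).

no predecessors for B (invoked 2): thr1 increments from zero → (0, 1)
VC(C, invoked at 5): max of VC(B)=(0, 1), then +1 on thread thr1 → (0, 2)
VC(A, invoked at 1): max of VC(B)=(0, 1), then +1 on thread thr0 → (1, 1)
VC(D, invoked at 7): max of VC(C)=(0, 2), then +1 on thread thr1 → (0, 3)
VC(E, invoked at 9): max of VC(D)=(0, 3), then +1 on thread thr1 → (0, 4)
target: VC(A) = (1, 1)

(1, 1)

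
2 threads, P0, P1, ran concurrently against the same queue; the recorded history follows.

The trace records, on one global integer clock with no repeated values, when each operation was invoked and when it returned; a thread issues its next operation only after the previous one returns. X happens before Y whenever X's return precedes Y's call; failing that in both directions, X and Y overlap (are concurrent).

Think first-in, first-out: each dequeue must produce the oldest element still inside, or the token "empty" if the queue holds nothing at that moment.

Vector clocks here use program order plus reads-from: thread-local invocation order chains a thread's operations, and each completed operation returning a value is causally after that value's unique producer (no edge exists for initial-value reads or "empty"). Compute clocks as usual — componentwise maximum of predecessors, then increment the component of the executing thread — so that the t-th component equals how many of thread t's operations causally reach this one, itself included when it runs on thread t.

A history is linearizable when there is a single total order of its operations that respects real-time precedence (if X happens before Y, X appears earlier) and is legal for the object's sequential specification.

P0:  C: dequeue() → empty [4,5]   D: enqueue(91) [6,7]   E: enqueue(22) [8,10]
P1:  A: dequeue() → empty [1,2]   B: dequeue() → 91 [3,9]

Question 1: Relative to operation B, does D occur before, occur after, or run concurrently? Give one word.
Answer: concurrent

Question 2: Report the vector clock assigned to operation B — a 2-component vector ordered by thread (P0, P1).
Answer: (2, 2)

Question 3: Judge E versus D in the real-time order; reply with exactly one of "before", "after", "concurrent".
Answer: after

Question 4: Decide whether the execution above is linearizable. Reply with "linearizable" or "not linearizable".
linearizable

witness order: A, C, D, B, E
1. A dequeue() → empty, leaving queue <>
2. C dequeue() → empty, leaving queue <>
3. D enqueue(91), leaving queue <91>
4. B dequeue() → 91, leaving queue <>
5. E enqueue(22), leaving queue <22>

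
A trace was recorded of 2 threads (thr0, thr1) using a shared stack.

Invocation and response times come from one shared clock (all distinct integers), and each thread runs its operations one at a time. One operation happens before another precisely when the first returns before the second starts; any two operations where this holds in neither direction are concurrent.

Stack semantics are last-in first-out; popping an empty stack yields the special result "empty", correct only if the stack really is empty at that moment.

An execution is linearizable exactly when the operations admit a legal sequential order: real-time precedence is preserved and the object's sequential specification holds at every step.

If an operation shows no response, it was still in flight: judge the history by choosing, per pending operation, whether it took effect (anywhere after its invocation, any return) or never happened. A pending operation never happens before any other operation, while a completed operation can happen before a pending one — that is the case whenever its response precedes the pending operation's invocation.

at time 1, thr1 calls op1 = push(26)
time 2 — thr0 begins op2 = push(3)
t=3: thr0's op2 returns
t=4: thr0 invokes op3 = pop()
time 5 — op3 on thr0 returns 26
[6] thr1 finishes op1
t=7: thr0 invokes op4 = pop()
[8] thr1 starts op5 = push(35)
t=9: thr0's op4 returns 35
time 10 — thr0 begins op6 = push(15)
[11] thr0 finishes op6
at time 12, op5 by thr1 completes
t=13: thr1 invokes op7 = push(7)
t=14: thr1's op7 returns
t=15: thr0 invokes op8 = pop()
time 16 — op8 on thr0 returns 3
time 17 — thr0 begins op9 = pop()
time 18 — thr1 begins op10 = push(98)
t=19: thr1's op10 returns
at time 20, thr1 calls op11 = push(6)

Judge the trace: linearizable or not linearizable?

not linearizable

through event 15 a valid linearization exists; event 16 (op8 responding at time 16) ends that
8 completed operations, 9 real-time-consistent orders — every stack replay fails
take op1, op2, op3, op4, op5, op6, op7, op8: step 3 already fails, because op3 pop() → 26 cannot occur there
take op1, op2, op3, op4, op6, op5, op7, op8: step 3 already fails, because op3 pop() → 26 cannot occur there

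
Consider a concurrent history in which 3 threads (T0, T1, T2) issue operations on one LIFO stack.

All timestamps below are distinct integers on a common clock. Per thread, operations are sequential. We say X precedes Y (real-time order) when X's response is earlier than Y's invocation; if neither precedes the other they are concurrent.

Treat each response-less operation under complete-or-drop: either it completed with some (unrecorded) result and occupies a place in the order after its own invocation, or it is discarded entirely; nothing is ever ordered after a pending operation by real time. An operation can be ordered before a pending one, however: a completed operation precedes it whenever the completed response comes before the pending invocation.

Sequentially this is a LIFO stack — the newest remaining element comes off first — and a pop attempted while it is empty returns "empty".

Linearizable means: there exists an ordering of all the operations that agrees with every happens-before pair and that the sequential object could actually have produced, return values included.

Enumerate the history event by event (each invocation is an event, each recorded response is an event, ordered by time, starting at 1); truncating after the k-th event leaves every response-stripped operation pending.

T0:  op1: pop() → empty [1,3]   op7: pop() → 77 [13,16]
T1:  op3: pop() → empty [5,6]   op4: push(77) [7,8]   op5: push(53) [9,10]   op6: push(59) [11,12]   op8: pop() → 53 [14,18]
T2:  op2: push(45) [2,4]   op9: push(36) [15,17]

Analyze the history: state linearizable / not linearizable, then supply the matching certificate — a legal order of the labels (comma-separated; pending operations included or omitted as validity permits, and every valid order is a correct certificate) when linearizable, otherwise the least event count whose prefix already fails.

not linearizable — minimal violating prefix: 6 events

prefix check: 1..5 passes, 1..6 fails once op3's time-6 response joins
3 completed operations, 2 real-time-consistent orders — every LIFO stack replay fails
take op1, op2, op3: step 3 already fails, because op3 pop() → empty cannot occur there
take op2, op1, op3: step 2 already fails, because op1 pop() → empty cannot occur there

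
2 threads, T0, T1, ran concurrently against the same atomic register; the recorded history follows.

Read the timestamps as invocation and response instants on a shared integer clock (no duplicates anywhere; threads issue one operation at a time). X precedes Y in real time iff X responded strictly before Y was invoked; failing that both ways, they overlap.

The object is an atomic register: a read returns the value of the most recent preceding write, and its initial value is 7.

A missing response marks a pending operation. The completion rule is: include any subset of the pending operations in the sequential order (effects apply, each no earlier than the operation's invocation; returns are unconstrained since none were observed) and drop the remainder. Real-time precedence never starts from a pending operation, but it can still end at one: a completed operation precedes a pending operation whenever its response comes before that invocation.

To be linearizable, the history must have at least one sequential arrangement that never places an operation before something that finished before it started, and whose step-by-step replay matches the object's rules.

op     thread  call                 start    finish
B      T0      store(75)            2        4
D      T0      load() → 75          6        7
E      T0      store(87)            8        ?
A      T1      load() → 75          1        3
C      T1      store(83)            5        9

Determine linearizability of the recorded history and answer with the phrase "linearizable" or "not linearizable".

linearizable

witness order: B, A, D, C
1. B store(75), leaving value 75
2. A load() → 75, leaving value 75
3. D load() → 75, leaving value 75
4. C store(83), leaving value 83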